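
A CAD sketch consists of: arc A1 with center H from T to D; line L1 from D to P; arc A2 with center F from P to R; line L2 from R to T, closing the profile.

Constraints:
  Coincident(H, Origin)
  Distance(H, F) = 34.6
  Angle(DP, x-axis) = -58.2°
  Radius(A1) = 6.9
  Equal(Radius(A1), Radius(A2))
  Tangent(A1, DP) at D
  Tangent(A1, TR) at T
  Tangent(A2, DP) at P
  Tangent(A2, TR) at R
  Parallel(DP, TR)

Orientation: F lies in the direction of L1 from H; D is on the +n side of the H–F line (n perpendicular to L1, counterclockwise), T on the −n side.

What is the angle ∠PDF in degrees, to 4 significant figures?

11.28°

Tangency of A1 to both parallel lines with radius 6.9 puts D and T at H ± 6.9·n: D = (5.864, 3.636), T = (-5.864, -3.636). Equal radii place P and R the same way about F: P = F + 6.9·n = (24.10, -25.77), R = F − 6.9·n = (12.37, -33.04). Then cos ∠PDF = DP·DF / (|DP||DF|), giving 11.28°.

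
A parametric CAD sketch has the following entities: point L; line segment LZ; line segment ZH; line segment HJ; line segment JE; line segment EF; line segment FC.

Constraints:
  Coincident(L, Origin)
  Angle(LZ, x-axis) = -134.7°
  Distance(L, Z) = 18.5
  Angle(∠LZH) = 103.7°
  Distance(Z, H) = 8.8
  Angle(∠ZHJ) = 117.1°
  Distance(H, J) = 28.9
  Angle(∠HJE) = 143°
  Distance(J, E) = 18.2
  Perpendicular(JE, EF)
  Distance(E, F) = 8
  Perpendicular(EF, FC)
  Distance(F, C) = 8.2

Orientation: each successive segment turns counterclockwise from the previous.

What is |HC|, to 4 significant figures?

34.39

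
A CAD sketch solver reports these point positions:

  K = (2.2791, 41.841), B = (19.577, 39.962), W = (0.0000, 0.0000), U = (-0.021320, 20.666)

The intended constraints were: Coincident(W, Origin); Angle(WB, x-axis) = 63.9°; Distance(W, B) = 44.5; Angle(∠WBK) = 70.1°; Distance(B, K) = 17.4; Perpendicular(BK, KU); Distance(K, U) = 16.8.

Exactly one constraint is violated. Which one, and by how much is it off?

Distance(K, U) = 16.8 — off by 4.50.

W = (0.00, 0.00) ✓; WB at 63.90° ✓; |WB| = 44.50 ✓; ∠WBK = 70.10° ✓; |BK| = 17.40 ✓; ∠(BK, KU) = 90.00° ✓; |KU| = 21.30 ✗.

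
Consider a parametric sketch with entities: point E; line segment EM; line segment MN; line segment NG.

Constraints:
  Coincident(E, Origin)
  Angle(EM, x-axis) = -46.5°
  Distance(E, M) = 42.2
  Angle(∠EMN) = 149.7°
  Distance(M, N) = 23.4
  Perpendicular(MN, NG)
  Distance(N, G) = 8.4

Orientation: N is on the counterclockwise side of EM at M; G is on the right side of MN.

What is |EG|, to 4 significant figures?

66.80

E is at the origin; EM runs at -46.5° with length 42.2, so M = 42.2·(cos -46.5°, sin -46.5°) = (29.05, -30.61). ∠EMN = 149.7°, so MN runs at -46.5° + (180° − 149.7°) = -16.20° from the x-axis; with |MN| = 23.4, N = M + 23.4·(cos -16.20°, sin -16.20°) = (51.52, -37.14). MN is perpendicular to NG; with |NG| = 8.4 on the right of MN, G = N + 8.4·(-0.2790, -0.9603) = (49.18, -45.21). Then |EG| = |G − E| = 66.80.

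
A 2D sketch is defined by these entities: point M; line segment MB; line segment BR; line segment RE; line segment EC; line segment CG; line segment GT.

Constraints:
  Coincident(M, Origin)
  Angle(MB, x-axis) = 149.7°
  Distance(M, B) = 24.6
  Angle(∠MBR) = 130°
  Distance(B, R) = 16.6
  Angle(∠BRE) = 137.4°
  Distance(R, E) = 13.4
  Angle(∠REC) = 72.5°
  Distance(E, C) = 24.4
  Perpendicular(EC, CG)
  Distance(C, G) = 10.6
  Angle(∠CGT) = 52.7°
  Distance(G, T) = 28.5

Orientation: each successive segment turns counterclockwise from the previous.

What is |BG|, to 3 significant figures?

12.0

∠REC = 72.5° gives EC at -10.2° from the x-axis; with |EC| = 24.4, C = (-19.1, -9.37). EC ⟂ CG, so CG runs at 79.8°; with |CG| = 10.6, G = (-17.2, 1.06). Then |BG| = |G − B| = 12.0.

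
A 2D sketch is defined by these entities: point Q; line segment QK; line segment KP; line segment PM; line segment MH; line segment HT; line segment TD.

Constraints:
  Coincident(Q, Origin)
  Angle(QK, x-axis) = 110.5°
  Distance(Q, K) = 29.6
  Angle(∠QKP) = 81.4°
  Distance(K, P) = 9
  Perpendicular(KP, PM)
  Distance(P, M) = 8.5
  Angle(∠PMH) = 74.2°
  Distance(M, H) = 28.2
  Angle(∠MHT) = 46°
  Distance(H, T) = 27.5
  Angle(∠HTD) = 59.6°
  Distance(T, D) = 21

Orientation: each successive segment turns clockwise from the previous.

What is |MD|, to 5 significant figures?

3.4781

Q is at the origin; QK runs at 110.5° with length 29.6, so K = (-10.366, 27.725). ∠QKP = 81.4° gives KP at 11.900° from the x-axis; with |KP| = 9.0, P = (-1.5596, 29.581). The perpendicularity gives PM at right angles to KP, so PM runs at -78.100°; with |PM| = 8.5, M = (0.19318, 21.264). ∠PMH = 74.2° gives MH at 176.10° from the x-axis; with |MH| = 28.2, H = (-27.942, 23.182). ∠MHT = 46.0° gives HT at 42.100° from the x-axis; with |HT| = 27.5, T = (-7.5372, 41.619). ∠HTD = 59.6° gives TD at -78.300° from the x-axis; with |TD| = 21.0, D = (-3.2786, 21.055). Then |MD| = |D − M| = 3.4781.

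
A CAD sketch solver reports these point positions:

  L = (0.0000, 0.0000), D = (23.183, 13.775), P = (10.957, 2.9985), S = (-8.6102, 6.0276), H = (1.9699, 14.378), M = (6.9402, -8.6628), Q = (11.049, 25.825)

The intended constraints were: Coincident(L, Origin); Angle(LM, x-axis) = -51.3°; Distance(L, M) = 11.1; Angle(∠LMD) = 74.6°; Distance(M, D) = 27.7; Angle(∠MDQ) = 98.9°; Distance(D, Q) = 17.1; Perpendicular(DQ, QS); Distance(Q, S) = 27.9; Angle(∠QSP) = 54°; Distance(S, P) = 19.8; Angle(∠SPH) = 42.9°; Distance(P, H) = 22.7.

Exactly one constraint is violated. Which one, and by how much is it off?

Distance(P, H) = 22.7 — off by 8.20.

L = (0.00, 0.00) ✓; LM at -51.30° ✓; |LM| = 11.10 ✓; ∠LMD = 74.60° ✓; |MD| = 27.70 ✓; ∠MDQ = 98.90° ✓; |DQ| = 17.10 ✓; ∠(DQ, QS) = 90.00° ✓; |QS| = 27.90 ✓; ∠QSP = 54.00° ✓; |SP| = 19.80 ✓; ∠SPH = 42.90° ✓; |PH| = 14.50 ✗.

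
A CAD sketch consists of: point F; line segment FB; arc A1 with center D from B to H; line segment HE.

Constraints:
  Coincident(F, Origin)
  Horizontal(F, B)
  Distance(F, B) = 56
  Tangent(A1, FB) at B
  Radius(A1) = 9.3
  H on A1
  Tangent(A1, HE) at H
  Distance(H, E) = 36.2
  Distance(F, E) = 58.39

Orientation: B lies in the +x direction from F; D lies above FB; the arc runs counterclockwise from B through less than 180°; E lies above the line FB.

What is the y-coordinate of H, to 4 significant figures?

15.33

F is at the origin; FB is horizontal with |FB| = 56.0 and B on the +x side, so B = (56.00, 0.000). Since A1 is tangent to FB there, DB ⟂ FB, so D = B + (0, 9.3) = (56.00, 9.300). Since DH ⟂ HE (tangency), |DE| = √(9.3² + 36.2²) = 37.38 regardless of where H sits on A1. So E lies on both circle(F, 58.39) and circle(D, 37.38); the above-FB intersection is E = (39.62, 42.89). H is the foot of the tangent from E: H = (63.08, 15.33).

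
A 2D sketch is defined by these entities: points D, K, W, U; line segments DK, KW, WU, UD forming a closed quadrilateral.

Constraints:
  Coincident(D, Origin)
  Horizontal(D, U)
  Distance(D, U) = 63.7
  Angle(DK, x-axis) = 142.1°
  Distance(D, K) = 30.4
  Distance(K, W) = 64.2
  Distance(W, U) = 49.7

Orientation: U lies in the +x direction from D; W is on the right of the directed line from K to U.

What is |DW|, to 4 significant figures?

34.20

D is at the origin; DU is horizontal with |DU| = 63.7 and U in +x, so U = (63.7, 0). DK runs at 142.1° with |DK| = 30.4, so K = (-23.99, 18.67). W is determined by |KW| = 64.2 and |WU| = 49.7 together: it lies at the intersection of circle(K, 64.2) and circle(U, 49.7). With |KU| = 89.65, the foot of the radical line on KU is 54.04 from K and the perpendicular offset is √(64.2² − 54.04²) = 34.66. Taking the right-of-KU solution: W = (21.64, -26.48).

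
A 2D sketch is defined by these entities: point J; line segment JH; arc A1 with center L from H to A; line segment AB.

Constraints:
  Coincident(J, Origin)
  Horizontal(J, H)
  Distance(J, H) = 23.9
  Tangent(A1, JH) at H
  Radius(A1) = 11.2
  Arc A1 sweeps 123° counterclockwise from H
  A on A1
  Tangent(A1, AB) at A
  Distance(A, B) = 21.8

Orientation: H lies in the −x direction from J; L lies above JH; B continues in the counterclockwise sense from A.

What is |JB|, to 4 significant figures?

44.30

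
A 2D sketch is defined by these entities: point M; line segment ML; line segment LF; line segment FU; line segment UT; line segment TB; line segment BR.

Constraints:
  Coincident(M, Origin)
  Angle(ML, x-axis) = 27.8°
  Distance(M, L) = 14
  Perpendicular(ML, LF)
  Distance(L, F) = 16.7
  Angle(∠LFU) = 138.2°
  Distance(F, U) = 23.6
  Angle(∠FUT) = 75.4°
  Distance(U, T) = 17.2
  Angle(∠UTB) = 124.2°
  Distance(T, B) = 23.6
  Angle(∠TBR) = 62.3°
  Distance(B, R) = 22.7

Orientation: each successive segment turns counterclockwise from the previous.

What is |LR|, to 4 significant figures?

15.57

M is at the origin; ML runs at 27.8° with length 14.0, so L = (12.38, 6.529). The perpendicularity gives LF at right angles to ML, so LF runs at 117.8°; with |LF| = 16.7, F = (4.595, 21.30). ∠LFU = 138.2° gives FU at 159.6° from the x-axis; with |FU| = 23.6, U = (-17.52, 29.53). ∠FUT = 75.4° gives UT at -95.80° from the x-axis; with |UT| = 17.2, T = (-19.26, 12.42). ∠UTB = 124.2° gives TB at -40.00° from the x-axis; with |TB| = 23.6, B = (-1.184, -2.754). ∠TBR = 62.3° gives BR at 77.70° from the x-axis; with |BR| = 22.7, R = (3.652, 19.43). Then |LR| = |R − L| = 15.57.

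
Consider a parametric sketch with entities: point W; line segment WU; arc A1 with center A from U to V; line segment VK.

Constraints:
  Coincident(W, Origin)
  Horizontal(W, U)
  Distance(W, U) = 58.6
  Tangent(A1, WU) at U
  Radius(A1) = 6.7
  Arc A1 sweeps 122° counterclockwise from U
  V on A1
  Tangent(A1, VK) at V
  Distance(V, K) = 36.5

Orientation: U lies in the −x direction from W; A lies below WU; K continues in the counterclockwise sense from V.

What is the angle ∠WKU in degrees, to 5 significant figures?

65.825°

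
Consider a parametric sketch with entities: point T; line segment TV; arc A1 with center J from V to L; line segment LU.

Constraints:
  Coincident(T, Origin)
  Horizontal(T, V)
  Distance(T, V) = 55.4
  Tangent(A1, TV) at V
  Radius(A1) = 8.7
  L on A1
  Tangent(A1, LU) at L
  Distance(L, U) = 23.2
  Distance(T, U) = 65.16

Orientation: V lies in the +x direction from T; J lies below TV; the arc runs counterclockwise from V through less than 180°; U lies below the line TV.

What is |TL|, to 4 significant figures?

48.80

Checks: |JL| = 8.700 ✓; ∠(JL, LU) = 90.00° ✓; |LU| = 23.20 ✓; |TU| = 65.16 ✓.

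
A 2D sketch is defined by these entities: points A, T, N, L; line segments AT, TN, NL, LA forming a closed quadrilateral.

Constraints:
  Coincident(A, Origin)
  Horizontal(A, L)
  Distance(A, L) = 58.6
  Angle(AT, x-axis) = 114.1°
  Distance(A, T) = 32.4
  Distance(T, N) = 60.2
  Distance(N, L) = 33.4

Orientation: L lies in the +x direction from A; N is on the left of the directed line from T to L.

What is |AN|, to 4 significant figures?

56.42

A is at the origin; AL is horizontal with |AL| = 58.6 and L in +x, so L = (58.6, 0). AT runs at 114.1° with |AT| = 32.4, so T = (-13.23, 29.58). N is determined by |TN| = 60.2 and |NL| = 33.4 together: it lies at the intersection of circle(T, 60.2) and circle(L, 33.4). With |TL| = 77.68, the foot of the radical line on TL is 54.99 from T and the perpendicular offset is √(60.2² − 54.99²) = 24.51. Taking the left-of-TL solution: N = (46.95, 31.30).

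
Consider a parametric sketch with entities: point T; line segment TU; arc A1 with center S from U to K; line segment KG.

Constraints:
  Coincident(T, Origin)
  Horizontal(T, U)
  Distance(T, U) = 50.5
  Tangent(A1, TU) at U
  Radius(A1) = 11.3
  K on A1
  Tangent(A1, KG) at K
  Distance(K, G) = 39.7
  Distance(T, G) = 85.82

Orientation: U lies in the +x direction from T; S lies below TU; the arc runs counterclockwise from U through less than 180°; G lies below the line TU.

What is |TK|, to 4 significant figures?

47.16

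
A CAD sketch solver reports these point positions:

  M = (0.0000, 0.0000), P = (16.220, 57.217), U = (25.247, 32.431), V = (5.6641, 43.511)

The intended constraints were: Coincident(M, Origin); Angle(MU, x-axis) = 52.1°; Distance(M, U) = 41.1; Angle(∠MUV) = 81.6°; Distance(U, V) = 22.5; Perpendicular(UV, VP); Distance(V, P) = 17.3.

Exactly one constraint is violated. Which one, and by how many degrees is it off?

Perpendicular(UV, VP) — off by 8.10°.

M = (0.00, 0.00) ✓; MU at 52.10° ✓; |MU| = 41.10 ✓; ∠MUV = 81.60° ✓; |UV| = 22.50 ✓; ∠(UV, VP) = 98.10° ✗; |VP| = 17.30 ✓.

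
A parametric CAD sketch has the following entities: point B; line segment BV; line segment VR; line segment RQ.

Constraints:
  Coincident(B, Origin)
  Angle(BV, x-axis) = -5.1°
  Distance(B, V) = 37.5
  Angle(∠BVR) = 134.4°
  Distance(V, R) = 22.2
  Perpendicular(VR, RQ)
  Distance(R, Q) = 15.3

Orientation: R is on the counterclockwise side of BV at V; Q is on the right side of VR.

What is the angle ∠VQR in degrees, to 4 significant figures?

55.43°

B is at the origin; BV runs at -5.1° with length 37.5, so V = 37.5·(cos -5.1°, sin -5.1°) = (37.35, -3.334). ∠BVR = 134.4°, so VR runs at -5.1° + (180° − 134.4°) = 40.50° from the x-axis; with |VR| = 22.2, R = V + 22.2·(cos 40.50°, sin 40.50°) = (54.23, 11.08). VR ⟂ RQ; with |RQ| = 15.3 on the right of VR, Q = R + 15.3·(0.6494, -0.7604) = (64.17, -0.5500). Then cos ∠VQR = QV·QR / (|QV||QR|), giving 55.43°.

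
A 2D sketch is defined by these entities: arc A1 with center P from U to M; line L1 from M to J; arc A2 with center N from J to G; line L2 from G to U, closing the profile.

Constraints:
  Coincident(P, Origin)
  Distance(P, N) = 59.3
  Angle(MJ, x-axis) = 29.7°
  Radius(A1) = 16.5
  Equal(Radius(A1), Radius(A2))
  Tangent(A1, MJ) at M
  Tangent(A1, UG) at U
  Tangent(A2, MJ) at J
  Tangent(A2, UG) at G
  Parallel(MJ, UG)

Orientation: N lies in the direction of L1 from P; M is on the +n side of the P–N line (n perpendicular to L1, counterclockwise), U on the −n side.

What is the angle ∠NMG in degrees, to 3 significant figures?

13.5°

The slot axis is L1's direction at 29.7°, so u = (cos 29.7°, sin 29.7°) = (0.869, 0.495) and n = (−sin 29.7°, cos 29.7°) = (-0.495, 0.869). P is at the origin and N lies 59.3 along u from P, so N = 59.3·u = (51.5, 29.4). Tangency of A1 to both parallel lines with radius 16.5 puts M and U at P ± 16.5·n: M = (-8.18, 14.3), U = (8.18, -14.3). Equal radii place J and G the same way about N: J = N + 16.5·n = (43.3, 43.7), G = N − 16.5·n = (59.7, 15.0). Then cos ∠NMG = MN·MG / (|MN||MG|), giving 13.5°.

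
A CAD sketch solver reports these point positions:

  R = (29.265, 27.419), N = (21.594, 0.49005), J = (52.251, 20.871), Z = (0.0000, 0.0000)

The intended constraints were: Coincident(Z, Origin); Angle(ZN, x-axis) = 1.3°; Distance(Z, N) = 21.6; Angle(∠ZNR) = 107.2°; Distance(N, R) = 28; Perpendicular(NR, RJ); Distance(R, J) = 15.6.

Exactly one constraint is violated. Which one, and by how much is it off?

Distance(R, J) = 15.6 — off by 8.30.

Z = (0.00, 0.00) ✓; ZN at 1.300° ✓; |ZN| = 21.60 ✓; ∠ZNR = 107.2° ✓; |NR| = 28.00 ✓; ∠(NR, RJ) = 90.00° ✓; |RJ| = 23.90 ✗.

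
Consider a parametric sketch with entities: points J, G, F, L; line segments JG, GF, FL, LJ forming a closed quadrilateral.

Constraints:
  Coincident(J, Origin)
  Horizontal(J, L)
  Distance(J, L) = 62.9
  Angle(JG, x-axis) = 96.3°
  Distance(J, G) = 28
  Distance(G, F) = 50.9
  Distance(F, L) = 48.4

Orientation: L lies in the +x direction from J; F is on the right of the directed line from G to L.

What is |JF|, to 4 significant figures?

25.87

J is at the origin; J and L share the same y with |JL| = 62.9 and L in +x, so L = (62.9, 0). JG runs at 96.3° with |JG| = 28.0, so G = (-3.073, 27.83). F is determined by |GF| = 50.9 and |FL| = 48.4 together: it lies at the intersection of circle(G, 50.9) and circle(L, 48.4). With |GL| = 71.60, the foot of the radical line on GL is 37.53 from G and the perpendicular offset is √(50.9² − 37.53²) = 34.38. Taking the right-of-GL solution: F = (18.15, -18.43).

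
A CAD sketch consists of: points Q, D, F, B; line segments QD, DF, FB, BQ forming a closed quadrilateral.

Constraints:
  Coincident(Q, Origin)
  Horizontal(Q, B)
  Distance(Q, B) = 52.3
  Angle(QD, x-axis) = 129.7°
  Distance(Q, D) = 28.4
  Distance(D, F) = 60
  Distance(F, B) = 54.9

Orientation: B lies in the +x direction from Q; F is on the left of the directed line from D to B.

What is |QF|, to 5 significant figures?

61.839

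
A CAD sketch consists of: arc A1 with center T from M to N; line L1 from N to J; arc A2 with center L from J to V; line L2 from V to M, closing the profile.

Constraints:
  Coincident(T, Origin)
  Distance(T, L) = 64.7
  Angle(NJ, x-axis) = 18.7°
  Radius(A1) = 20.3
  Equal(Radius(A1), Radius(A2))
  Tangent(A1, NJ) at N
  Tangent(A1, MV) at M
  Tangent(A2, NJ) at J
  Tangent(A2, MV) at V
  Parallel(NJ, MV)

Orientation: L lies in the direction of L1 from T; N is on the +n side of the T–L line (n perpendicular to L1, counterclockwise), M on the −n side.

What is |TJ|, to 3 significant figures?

67.8

The slot axis is L1's direction at 18.7°, so u = (cos 18.7°, sin 18.7°) = (0.947, 0.321) and n = (−sin 18.7°, cos 18.7°) = (-0.321, 0.947). T is at the origin and L lies 64.7 along u from T, so L = 64.7·u = (61.3, 20.7). Tangency of A1 to both parallel lines with radius 20.3 puts N and M at T ± 20.3·n: N = (-6.51, 19.2), M = (6.51, -19.2). Equal radii place J and V the same way about L: J = L + 20.3·n = (54.8, 40.0), V = L − 20.3·n = (67.8, 1.52). Then |TJ| = |J − T| = 67.8.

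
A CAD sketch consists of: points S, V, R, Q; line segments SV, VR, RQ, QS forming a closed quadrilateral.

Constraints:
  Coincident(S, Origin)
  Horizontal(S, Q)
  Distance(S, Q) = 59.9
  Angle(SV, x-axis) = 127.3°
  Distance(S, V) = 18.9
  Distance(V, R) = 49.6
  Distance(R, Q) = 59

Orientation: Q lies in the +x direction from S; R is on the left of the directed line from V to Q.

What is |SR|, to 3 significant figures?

54.4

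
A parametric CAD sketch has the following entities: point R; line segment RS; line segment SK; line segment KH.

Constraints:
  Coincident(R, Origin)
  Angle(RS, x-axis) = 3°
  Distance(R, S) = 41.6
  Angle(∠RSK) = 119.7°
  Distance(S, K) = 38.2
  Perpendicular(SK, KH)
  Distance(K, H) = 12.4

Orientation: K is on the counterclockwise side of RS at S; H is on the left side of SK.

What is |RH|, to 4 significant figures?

63.42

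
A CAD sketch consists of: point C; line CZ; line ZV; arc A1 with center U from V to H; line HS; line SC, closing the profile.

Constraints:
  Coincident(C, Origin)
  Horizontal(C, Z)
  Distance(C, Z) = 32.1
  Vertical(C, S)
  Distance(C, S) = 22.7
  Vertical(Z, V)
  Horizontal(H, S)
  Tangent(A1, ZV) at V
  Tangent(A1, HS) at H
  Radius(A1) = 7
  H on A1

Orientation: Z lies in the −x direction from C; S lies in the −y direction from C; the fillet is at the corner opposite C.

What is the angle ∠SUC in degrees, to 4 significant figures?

47.61°

C is at the origin; CZ is horizontal with |CZ| = 32.1 and Z on the −x side, so Z = (-32.10, 0.000). CS is vertical with |CS| = 22.7 and S on the −y side, so S = (0.000, -22.70). The virtual corner opposite C is at (-32.10, -22.70). Tangency of A1 to ZV means the radius UV is perpendicular to ZV and A1 meets HS tangentially, so UH is at right angles to HS, with radius 7.0, so the center U sits 7.0 in from both sides at U = (-25.10, -15.70). Then cos ∠SUC = US·UC / (|US||UC|), giving 47.61°.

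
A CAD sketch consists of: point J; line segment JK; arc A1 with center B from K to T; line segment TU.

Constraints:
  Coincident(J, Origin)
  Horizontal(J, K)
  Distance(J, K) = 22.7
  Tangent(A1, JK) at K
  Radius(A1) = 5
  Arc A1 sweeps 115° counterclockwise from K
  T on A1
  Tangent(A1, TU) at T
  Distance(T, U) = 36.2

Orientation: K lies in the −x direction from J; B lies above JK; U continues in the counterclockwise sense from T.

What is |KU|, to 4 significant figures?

41.35

J is at the origin; J and K share the same y with |JK| = 22.7 and K on the −x side, so K = (-22.70, 0.000). The tangent condition forces BK to be normal to JK, so B = K + (0, 5) = (-22.70, 5.000). On A1, K sits at bearing -90° from B; a 115° counterclockwise sweep puts T at bearing 25°, so T = B + 5.0·(cos 25°, sin 25°) = (-18.17, 7.113). A1 meets TU tangentially, so BT is at right angles to TU, so TU runs along (−sin 25°, cos 25°); with |TU| = 36.2, U = (-33.47, 39.92). Then |KU| = |U − K| = 41.35.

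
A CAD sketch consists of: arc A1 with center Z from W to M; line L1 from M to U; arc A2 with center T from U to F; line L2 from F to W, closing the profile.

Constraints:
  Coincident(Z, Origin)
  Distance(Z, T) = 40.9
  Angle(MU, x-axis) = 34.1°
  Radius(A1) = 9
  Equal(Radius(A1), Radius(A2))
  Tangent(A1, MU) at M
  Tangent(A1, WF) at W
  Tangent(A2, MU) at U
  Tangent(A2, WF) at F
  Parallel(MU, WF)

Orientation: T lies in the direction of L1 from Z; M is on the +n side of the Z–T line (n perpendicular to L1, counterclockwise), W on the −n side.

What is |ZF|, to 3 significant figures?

41.9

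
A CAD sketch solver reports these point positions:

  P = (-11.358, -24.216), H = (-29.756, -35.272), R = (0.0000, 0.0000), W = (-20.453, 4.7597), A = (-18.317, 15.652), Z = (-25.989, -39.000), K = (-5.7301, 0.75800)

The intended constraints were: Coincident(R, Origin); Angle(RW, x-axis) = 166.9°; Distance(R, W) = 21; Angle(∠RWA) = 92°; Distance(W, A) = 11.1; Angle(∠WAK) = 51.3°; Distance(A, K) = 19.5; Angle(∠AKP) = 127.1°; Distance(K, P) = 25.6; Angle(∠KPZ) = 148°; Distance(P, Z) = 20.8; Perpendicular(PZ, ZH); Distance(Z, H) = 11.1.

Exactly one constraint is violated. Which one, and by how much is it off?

Distance(Z, H) = 11.1 — off by 5.80.

R = (0.00, 0.00) ✓; RW at 166.9° ✓; |RW| = 21.00 ✓; ∠RWA = 92.01° ✓; |WA| = 11.10 ✓; ∠WAK = 51.30° ✓; |AK| = 19.50 ✓; ∠AKP = 127.1° ✓; |KP| = 25.60 ✓; ∠KPZ = 148.0° ✓; |PZ| = 20.80 ✓; ∠(PZ, ZH) = 90.00° ✓; |ZH| = 5.300 ✗.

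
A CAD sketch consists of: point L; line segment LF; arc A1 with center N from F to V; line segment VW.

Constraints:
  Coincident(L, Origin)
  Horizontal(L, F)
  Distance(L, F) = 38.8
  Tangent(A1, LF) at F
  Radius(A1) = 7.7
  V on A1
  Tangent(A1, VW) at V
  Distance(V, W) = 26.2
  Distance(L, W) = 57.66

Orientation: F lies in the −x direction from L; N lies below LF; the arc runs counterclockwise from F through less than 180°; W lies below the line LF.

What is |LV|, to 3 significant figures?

47.1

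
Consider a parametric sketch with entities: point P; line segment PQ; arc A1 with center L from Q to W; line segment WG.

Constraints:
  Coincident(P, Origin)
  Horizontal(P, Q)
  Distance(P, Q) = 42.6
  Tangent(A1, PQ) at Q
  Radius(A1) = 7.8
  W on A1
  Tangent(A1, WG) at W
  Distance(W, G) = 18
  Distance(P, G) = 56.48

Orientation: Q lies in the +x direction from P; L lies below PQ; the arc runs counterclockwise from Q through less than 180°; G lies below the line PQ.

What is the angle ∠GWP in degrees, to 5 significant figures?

156.07°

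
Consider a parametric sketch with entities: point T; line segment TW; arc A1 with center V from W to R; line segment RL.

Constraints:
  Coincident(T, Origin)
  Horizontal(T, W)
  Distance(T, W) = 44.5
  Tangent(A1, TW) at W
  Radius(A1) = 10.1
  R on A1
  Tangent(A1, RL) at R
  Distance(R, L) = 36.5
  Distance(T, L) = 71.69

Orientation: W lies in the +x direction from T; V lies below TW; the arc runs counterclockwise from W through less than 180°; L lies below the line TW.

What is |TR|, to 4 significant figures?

38.93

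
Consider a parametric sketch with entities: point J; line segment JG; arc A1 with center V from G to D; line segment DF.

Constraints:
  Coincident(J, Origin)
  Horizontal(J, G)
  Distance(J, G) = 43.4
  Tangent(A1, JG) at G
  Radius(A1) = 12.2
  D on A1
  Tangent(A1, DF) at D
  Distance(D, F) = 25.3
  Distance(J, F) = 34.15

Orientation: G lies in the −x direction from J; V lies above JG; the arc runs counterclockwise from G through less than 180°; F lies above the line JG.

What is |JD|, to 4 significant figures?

33.45

Checks: |JG| = 43.40 ✓; |VD| = 12.20 ✓; ∠(VD, DF) = 90.00° ✓; |DF| = 25.30 ✓; |JF| = 34.15 ✓.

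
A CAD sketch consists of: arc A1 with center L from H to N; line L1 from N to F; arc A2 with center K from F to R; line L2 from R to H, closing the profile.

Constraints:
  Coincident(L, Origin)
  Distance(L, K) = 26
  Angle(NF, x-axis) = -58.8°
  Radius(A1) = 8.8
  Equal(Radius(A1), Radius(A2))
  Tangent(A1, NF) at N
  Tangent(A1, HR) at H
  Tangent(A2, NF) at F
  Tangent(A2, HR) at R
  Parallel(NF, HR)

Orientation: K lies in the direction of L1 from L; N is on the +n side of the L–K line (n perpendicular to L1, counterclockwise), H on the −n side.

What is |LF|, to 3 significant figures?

27.4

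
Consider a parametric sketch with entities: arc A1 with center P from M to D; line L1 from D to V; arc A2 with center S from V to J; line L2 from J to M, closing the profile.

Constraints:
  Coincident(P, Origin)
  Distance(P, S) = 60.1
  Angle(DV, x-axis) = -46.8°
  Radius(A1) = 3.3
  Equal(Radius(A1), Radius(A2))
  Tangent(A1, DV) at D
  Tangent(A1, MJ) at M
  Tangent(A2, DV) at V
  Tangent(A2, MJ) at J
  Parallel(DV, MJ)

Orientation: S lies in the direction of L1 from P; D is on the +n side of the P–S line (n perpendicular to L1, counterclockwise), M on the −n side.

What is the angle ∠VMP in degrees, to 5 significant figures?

83.733°

Tangency of A1 to both parallel lines with radius 3.3 puts D and M at P ± 3.3·n: D = (2.4056, 2.2590), M = (-2.4056, -2.2590). Equal radii place V and J the same way about S: V = S + 3.3·n = (43.547, -41.552), J = S − 3.3·n = (38.736, -46.070). Then cos ∠VMP = MV·MP / (|MV||MP|), giving 83.733°.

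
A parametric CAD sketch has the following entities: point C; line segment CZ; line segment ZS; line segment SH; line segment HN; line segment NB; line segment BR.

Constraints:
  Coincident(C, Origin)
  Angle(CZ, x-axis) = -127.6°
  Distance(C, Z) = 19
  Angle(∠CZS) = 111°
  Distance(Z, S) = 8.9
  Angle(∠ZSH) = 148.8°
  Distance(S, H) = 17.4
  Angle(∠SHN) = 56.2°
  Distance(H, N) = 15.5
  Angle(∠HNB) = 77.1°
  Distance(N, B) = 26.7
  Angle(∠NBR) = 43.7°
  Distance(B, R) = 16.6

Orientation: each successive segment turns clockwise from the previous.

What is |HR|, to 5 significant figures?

11.813

C is at the origin; CZ runs at -127.6° with length 19.0, so Z = (-11.593, -15.054). ∠CZS = 111.0° gives ZS at 163.40° from the x-axis; with |ZS| = 8.9, S = (-20.122, -12.511). ∠ZSH = 148.8° gives SH at 132.20° from the x-axis; with |SH| = 17.4, H = (-31.810, 0.37912). ∠SHN = 56.2° gives HN at 8.4000° from the x-axis; with |HN| = 15.5, N = (-16.476, 2.6434). ∠HNB = 77.1° gives NB at -94.500° from the x-axis; with |NB| = 26.7, B = (-18.571, -23.974). ∠NBR = 43.7° gives BR at 129.20° from the x-axis; with |BR| = 16.6, R = (-29.063, -11.110). Then |HR| = |R − H| = 11.813.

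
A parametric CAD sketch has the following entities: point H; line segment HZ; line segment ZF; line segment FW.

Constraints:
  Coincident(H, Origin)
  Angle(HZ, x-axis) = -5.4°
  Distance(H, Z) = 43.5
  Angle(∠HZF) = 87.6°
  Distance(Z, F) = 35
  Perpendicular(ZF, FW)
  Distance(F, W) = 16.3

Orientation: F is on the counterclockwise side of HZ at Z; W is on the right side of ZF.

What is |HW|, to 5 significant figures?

68.354

H is at the origin; HZ runs at -5.4° with length 43.5, so Z = 43.5·(cos -5.4°, sin -5.4°) = (43.307, -4.0937). ∠HZF = 87.6°, so ZF runs at -5.4° + (180° − 87.6°) = 87.000° from the x-axis; with |ZF| = 35.0, F = Z + 35.0·(cos 87.000°, sin 87.000°) = (45.139, 30.858). The perpendicularity gives FW at right angles to ZF; with |FW| = 16.3 on the right of ZF, W = F + 16.3·(0.99863, -0.052336) = (61.416, 30.005). Then |HW| = |W − H| = 68.354.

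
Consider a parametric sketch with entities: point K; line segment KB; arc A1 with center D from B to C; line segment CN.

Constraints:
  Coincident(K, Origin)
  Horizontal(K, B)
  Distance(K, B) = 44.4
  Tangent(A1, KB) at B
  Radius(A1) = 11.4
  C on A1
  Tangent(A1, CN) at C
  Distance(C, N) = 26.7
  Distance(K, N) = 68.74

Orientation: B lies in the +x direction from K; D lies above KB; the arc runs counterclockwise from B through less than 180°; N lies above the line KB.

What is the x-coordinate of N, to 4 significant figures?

57.85

Checks: K = (0.00, 0.00) ✓; |DC| = 11.40 ✓; ∠(DC, CN) = 90.00° ✓; |CN| = 26.70 ✓; |KN| = 68.74 ✓.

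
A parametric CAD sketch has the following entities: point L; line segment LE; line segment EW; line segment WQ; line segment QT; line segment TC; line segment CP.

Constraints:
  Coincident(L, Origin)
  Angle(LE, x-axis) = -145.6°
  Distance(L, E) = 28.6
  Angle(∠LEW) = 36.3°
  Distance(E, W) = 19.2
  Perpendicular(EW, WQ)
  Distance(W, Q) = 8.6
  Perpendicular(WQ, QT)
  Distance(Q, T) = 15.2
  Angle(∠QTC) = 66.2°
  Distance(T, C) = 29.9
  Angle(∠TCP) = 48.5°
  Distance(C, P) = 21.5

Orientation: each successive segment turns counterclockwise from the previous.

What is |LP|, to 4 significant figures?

16.28

∠QTC = 66.2° gives TC at -68.10° from the x-axis; with |TC| = 29.9, C = (-8.163, -35.44). ∠TCP = 48.5° gives CP at 63.40° from the x-axis; with |CP| = 21.5, P = (1.464, -16.21). Then |LP| = |P − L| = 16.28.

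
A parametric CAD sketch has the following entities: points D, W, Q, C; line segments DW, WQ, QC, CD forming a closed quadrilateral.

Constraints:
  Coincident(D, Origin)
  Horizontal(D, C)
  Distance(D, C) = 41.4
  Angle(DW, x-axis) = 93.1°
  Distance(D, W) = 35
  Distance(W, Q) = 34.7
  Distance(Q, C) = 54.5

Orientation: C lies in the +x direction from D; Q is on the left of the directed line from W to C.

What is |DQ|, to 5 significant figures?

59.697

Checks: |WQ| = 34.70 ✓; |QC| = 54.50 ✓.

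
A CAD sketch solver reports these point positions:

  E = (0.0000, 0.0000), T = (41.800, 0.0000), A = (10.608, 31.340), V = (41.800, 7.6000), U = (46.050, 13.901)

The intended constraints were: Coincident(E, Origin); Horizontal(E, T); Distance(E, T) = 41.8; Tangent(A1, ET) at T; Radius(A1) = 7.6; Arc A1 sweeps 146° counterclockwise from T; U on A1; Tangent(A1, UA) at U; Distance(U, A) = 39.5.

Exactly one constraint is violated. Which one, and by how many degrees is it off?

Tangent(A1, UA) at U — off by 7.80°.

E = (0.00, 0.00) ✓; E.y = 0.00, T.y = 0.00 ✓; |ET| = 41.80 ✓; ∠(VT, TE) = 90.00° ✓; |VT| = 7.600 ✓; bearing(V→U) − bearing(V→T) = 146.0° ✓; |VU| = 7.600 ✓; ∠(VU, UA) = 82.20° ✗; |UA| = 39.50 ✓.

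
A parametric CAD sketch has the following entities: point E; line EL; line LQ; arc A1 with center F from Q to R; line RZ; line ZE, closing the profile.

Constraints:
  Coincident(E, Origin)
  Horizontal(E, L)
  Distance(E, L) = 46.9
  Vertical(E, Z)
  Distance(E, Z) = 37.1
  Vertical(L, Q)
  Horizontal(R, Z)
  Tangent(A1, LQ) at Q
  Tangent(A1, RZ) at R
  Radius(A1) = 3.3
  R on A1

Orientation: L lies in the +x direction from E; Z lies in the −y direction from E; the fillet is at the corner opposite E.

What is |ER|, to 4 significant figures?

57.25

E is at the origin; E and L share the same y with |EL| = 46.9 and L on the +x side, so L = (46.90, 0.000). E and Z share the same x with |EZ| = 37.1 and Z on the −y side, so Z = (0.000, -37.10). The virtual corner opposite E is at (46.90, -37.10). Since A1 is tangent to LQ there, FQ ⟂ LQ and tangency of A1 to RZ means the radius FR is perpendicular to RZ, with radius 3.3, so the center F sits 3.3 in from both sides at F = (43.60, -33.80). That places the tangent points at Q = (46.90, -33.80) on LQ and R = (43.60, -37.10) on RZ. Then |ER| = |R − E| = 57.25.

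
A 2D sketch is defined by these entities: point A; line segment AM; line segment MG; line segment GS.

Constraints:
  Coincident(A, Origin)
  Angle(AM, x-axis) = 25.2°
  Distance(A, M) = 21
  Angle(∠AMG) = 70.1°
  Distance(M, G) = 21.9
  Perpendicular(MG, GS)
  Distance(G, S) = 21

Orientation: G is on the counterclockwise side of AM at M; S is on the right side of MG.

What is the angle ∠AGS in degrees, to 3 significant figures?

143°

A is at the origin; AM runs at 25.2° with length 21.0, so M = 21.0·(cos 25.2°, sin 25.2°) = (19.0, 8.94). ∠AMG = 70.1°, so MG runs at 25.2° + (180° − 70.1°) = 135° from the x-axis; with |MG| = 21.9, G = M + 21.9·(cos 135°, sin 135°) = (3.49, 24.4). The perpendicularity gives GS at right angles to MG; with |GS| = 21.0 on the right of MG, S = G + 21.0·(0.706, 0.708) = (18.3, 39.3). Then cos ∠AGS = GA·GS / (|GA||GS|), giving 143°.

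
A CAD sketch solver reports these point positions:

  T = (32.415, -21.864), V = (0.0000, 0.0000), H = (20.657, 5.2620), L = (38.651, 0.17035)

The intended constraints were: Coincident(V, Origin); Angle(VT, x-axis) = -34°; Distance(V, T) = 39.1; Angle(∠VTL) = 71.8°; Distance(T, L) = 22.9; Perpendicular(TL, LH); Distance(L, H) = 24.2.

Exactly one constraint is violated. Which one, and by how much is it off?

Distance(L, H) = 24.2 — off by 5.50.

V = (0.00, 0.00) ✓; VT at -34.00° ✓; |VT| = 39.10 ✓; ∠VTL = 71.80° ✓; |TL| = 22.90 ✓; ∠(TL, LH) = 90.00° ✓; |LH| = 18.70 ✗.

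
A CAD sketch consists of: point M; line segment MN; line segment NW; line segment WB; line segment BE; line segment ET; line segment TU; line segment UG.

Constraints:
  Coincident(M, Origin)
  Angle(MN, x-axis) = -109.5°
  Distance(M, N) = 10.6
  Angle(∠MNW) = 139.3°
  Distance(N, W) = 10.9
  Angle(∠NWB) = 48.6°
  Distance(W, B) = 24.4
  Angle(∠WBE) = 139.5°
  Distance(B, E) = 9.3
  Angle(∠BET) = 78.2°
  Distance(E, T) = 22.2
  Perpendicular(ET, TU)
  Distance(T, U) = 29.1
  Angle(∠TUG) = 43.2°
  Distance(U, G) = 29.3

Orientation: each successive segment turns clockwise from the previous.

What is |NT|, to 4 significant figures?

13.26

∠WBE = 139.5° gives BE at 37.90° from the x-axis; with |BE| = 9.3, E = (-0.7522, 14.21). ∠BET = 78.2° gives ET at -63.90° from the x-axis; with |ET| = 22.2, T = (9.014, -5.731). Then |NT| = |T − N| = 13.26.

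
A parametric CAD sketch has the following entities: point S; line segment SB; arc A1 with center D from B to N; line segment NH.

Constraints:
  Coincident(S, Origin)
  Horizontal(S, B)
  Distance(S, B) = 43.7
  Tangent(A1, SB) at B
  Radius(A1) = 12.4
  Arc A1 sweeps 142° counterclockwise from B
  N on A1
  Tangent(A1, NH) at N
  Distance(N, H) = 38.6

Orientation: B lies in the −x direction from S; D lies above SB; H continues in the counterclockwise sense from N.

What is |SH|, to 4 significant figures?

80.81

S is at the origin; SB is horizontal with |SB| = 43.7 and B on the −x side, so B = (-43.70, 0.000). A1 meets SB tangentially, so DB is at right angles to SB, so D = B + (0, 12.4) = (-43.70, 12.40). On A1, B sits at bearing -90° from D; a 142° counterclockwise sweep puts N at bearing 52°, so N = D + 12.4·(cos 52°, sin 52°) = (-36.07, 22.17). The tangent condition forces DN to be normal to NH, so NH runs along (−sin 52°, cos 52°); with |NH| = 38.6, H = (-66.48, 45.94). Then |SH| = |H − S| = 80.81.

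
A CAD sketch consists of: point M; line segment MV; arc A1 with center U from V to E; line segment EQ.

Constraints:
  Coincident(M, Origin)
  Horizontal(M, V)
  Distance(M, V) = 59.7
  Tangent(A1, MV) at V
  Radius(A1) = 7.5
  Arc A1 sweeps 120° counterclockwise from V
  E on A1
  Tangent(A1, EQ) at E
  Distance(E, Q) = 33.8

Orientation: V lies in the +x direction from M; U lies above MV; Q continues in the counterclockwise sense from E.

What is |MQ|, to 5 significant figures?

63.812

M is at the origin; MV is horizontal with |MV| = 59.7 and V on the +x side, so V = (59.700, 0.0000). Since A1 is tangent to MV there, UV ⟂ MV, so U = V + (0, 7.5) = (59.700, 7.5000). On A1, V sits at bearing -90° from U; a 120° counterclockwise sweep puts E at bearing 30°, so E = U + 7.5·(cos 30°, sin 30°) = (66.195, 11.250). Tangency of A1 to EQ means the radius UE is perpendicular to EQ, so EQ runs along (−sin 30°, cos 30°); with |EQ| = 33.8, Q = (49.295, 40.522). Then |MQ| = |Q − M| = 63.812.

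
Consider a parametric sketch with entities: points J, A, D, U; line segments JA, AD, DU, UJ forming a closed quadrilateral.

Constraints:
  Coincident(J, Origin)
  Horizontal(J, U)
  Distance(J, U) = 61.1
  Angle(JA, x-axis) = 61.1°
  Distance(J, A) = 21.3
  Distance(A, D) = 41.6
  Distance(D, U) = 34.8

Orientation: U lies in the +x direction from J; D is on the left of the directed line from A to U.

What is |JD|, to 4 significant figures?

59.30

Checks: |JU| = 61.10 ✓; |JA| = 21.30 ✓; |AD| = 41.60 ✓; |DU| = 34.80 ✓.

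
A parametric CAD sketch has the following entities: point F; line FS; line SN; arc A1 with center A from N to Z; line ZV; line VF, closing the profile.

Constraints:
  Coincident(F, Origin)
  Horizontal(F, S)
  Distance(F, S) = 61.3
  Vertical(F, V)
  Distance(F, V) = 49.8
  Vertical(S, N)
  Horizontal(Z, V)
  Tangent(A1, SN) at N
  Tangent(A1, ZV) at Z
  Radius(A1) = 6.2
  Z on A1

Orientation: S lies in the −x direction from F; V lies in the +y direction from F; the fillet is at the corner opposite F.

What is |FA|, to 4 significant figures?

70.26

F and V share the same x with |FV| = 49.8 and V on the +y side, so V = (0.000, 49.80). The virtual corner opposite F is at (-61.30, 49.80). Tangency of A1 to SN means the radius AN is perpendicular to SN and since A1 is tangent to ZV there, AZ ⟂ ZV, with radius 6.2, so the center A sits 6.2 in from both sides at A = (-55.10, 43.60). Then |FA| = |A − F| = 70.26.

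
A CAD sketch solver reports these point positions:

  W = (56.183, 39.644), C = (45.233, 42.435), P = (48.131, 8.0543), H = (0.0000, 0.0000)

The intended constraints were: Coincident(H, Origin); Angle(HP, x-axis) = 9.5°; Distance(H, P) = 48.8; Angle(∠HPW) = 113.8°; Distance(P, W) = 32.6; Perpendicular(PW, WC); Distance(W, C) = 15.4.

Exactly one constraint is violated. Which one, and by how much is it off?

Distance(W, C) = 15.4 — off by 4.10.

H = (0.00, 0.00) ✓; HP at 9.500° ✓; |HP| = 48.80 ✓; ∠HPW = 113.8° ✓; |PW| = 32.60 ✓; ∠(PW, WC) = 90.00° ✓; |WC| = 11.30 ✗.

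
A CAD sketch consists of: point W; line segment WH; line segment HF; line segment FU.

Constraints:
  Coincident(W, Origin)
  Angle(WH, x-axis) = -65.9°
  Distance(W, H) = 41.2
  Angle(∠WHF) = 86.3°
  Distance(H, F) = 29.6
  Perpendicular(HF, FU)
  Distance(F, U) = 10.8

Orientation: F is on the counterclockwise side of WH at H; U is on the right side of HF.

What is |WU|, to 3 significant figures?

58.5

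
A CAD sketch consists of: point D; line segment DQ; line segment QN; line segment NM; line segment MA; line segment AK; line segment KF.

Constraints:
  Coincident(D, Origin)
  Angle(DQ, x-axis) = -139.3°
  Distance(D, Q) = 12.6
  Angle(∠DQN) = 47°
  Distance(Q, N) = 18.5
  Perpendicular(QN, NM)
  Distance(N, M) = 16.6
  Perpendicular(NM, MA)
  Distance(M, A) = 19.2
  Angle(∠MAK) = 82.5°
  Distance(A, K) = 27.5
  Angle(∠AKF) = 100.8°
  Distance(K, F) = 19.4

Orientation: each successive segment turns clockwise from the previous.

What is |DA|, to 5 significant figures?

11.870

D is at the origin; DQ runs at -139.3° with length 12.6, so Q = (-9.5525, -8.2164). ∠DQN = 47.0° gives QN at 87.700° from the x-axis; with |QN| = 18.5, N = (-8.8101, 10.269). QN ⟂ NM, so NM runs at -2.3000°; with |NM| = 16.6, M = (7.7766, 9.6025). The perpendicularity gives MA at right angles to NM, so MA runs at -92.300°; with |MA| = 19.2, A = (7.0060, -9.5821). Then |DA| = |A − D| = 11.870.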